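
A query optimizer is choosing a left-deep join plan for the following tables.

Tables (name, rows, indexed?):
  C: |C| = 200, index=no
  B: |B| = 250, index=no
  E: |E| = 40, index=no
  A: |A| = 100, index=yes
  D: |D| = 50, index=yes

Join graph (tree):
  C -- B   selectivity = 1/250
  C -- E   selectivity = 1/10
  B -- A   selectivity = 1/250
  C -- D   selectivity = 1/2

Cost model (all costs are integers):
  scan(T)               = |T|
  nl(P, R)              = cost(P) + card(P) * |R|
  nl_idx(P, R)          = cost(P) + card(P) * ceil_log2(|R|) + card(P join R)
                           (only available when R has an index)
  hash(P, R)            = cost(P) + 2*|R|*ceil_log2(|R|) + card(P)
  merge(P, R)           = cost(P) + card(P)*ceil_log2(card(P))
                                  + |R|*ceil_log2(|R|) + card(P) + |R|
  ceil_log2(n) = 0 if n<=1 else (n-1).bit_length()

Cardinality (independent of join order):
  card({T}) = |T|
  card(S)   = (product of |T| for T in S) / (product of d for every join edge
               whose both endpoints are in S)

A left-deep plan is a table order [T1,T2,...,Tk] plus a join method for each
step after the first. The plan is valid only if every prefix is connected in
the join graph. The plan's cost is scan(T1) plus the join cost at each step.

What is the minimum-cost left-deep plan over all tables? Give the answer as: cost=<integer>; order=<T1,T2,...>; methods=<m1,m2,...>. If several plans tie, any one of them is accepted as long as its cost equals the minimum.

Selinger DP (subsets sized 1..n):
  {C}: scan cost=200, card=200
  {B}: scan cost=250, card=250
  {E}: scan cost=40, card=40
  {A}: scan cost=100, card=100
  {D}: scan cost=50, card=50
  {BC}: card=200; try (C,hash)→3700, (B,merge)→4250, (C,merge)→4300, (B,hash)→4400, (B,nl)→50200, (C,nl)→50250; best=3700 via (C,hash)
  {CE}: card=800; try (E,hash)→880, (C,merge)→2120, (E,merge)→2280, (C,hash)→3280, (C,nl)→8040, (E,nl)→8200; best=880 via (E,hash)
  {CD}: card=5000; try (D,hash)→1000, (C,merge)→2200, (D,merge)→2350, (C,hash)→3300, (D,nl_idx)→6400, (C,nl)→10050 …(+1); best=1000 via (D,hash)
  {AB}: card=100; try (A,hash)→1900, (A,nl_idx)→2100, (B,merge)→3150, (A,merge)→3300, (B,hash)→4200, (B,nl)→25100 …(+1); best=1900 via (A,hash)
  {BCE}: card=800; try (E,hash)→4380, (B,hash)→5680, (E,merge)→5780, (E,nl)→11700, (B,merge)→11930, (B,nl)→200880; best=4380 via (E,hash)
  {ABC}: card=80; try (C,merge)→4500, (A,nl_idx)→5180, (C,hash)→5200, (A,hash)→5300, (A,merge)→6300, (C,nl)→21900 …(+1); best=4500 via (C,merge)
  {BCD}: card=5000; try (D,hash)→4500, (D,merge)→5850, (D,nl_idx)→9900, (B,hash)→10000, (D,nl)→13700, (B,merge)→73250 …(+1); best=4500 via (D,hash)
  {CDE}: card=20000; try (D,hash)→2280, (E,hash)→6480, (D,merge)→10030, (D,nl_idx)→25680, (D,nl)→40880, (E,merge)→71280 …(+1); best=2280 via (D,hash)
  {ABCE}: card=320; try (E,hash)→5060, (E,merge)→5420, (A,hash)→6580, (E,nl)→7700, (A,nl_idx)→10300, (A,merge)→13980 …(+1); best=5060 via (E,hash)
  {BCDE}: card=20000; try (D,hash)→5780, (E,hash)→9980, (D,merge)→13530, (B,hash)→26280, (D,nl_idx)→29180, (D,nl)→44380 …(+4); best=5780 via (D,hash)
  {ABCD}: card=2000; try (D,hash)→5180, (D,merge)→5490, (D,nl_idx)→6980, (D,nl)→8500, (A,hash)→10900, (A,nl_idx)→41500 …(+2); best=5180 via (D,hash)
  {ABCDE}: card=8000; try (D,hash)→5980, (E,hash)→7660, (D,merge)→8610, (D,nl_idx)→14980, (D,nl)→21060, (A,hash)→27180 …(+5); best=5980 via (D,hash)

cost=5980; order=B,A,C,E,D; methods=hash,merge,hash,hash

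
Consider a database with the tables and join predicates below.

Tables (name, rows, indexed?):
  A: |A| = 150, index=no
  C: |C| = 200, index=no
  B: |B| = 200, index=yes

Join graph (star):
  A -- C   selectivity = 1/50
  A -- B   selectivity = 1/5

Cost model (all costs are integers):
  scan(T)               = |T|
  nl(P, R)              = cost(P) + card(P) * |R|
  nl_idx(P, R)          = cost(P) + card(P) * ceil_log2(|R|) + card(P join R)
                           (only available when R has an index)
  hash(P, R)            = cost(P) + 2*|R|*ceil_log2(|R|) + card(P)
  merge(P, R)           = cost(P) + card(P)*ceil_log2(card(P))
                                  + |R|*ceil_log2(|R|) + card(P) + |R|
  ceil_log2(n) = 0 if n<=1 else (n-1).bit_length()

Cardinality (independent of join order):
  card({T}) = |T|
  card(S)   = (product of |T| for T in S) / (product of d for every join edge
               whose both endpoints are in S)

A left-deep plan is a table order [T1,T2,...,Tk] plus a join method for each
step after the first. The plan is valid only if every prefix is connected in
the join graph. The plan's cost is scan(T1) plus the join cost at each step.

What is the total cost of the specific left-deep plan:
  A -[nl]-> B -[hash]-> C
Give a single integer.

step 1: scan A: cost=150, card=150
step 2: join B via nl
    card(P join B) = 150*200/(5) = 6000
    cost = 150 + 150*200 = 30150
step 3: join C via hash
    card(P join C) = 6000*200/(50) = 24000
    cost = 30150 + 2*200*8 + 6000 = 39350

39350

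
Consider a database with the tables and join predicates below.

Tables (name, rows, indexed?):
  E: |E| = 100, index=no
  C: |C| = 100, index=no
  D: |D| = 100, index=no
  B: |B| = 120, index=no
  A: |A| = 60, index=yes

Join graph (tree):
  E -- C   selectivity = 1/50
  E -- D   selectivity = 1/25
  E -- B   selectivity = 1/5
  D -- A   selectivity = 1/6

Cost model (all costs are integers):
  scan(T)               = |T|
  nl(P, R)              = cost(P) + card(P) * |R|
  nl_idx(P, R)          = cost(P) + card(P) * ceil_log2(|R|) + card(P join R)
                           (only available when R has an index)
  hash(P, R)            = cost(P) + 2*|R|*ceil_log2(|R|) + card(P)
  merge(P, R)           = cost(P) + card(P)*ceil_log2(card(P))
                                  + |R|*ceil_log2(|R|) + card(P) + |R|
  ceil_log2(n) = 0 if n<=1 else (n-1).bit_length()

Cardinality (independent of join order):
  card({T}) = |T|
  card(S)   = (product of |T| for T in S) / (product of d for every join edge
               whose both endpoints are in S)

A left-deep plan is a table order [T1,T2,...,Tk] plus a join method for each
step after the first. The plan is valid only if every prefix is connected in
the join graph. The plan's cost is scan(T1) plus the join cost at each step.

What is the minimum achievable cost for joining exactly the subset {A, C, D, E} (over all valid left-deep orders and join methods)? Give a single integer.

Selinger DP over subsets of {A,C,D,E}:
  {E}: scan cost=100, card=100
  {C}: scan cost=100, card=100
  {D}: scan cost=100, card=100
  {A}: scan cost=60, card=60
  {CE}: card=200; try (E,hash)→1600, (C,hash)→1600, (E,merge)→1700, (C,merge)→1700, (E,nl)→10100, (C,nl)→10100; best=1600 via (E,hash)
  {DE}: card=400; try (E,hash)→1600, (D,hash)→1600, (E,merge)→1700, (D,merge)→1700, (E,nl)→10100, (D,nl)→10100; best=1600 via (E,hash)
  {AD}: card=1000; try (A,hash)→920, (D,merge)→1280, (A,merge)→1320, (D,hash)→1520, (A,nl_idx)→1700, (D,nl)→6060 …(+1); best=920 via (A,hash)
  {CDE}: card=800; try (D,hash)→3200, (C,hash)→3400, (D,merge)→4200, (C,merge)→6400, (D,nl)→21600, (C,nl)→41600; best=3200 via (D,hash)
  {ADE}: card=4000; try (A,hash)→2720, (E,hash)→3320, (A,merge)→6020, (A,nl_idx)→8000, (E,merge)→12720, (A,nl)→25600 …(+1); best=2720 via (A,hash)
  {ACDE}: card=8000; try (A,hash)→4720, (C,hash)→8120, (A,merge)→12420, (A,nl_idx)→16000, (A,nl)→51200, (C,merge)→55520 …(+1); best=4720 via (A,hash)

4720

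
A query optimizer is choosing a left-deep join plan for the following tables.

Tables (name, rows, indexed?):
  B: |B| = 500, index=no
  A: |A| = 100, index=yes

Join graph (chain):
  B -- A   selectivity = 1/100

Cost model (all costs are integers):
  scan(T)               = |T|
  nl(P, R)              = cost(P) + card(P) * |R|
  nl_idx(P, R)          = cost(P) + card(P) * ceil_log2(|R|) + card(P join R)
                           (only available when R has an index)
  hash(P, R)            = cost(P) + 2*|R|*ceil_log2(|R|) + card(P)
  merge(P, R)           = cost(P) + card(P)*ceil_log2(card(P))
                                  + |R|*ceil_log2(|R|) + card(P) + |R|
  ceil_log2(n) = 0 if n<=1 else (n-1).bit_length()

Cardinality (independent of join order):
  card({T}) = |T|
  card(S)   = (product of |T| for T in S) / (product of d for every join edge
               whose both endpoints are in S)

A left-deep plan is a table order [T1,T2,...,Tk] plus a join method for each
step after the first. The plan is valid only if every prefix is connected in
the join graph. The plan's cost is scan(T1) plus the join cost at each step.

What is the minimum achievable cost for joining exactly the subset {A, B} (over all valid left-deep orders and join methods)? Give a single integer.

Selinger DP over subsets of {A,B}:
  {B}: scan cost=500, card=500
  {A}: scan cost=100, card=100
  {AB}: card=500; try (A,hash)→2400, (A,nl_idx)→4500, (B,merge)→5900, (A,merge)→6300, (B,hash)→9200, (B,nl)→50100 …(+1); best=2400 via (A,hash)

2400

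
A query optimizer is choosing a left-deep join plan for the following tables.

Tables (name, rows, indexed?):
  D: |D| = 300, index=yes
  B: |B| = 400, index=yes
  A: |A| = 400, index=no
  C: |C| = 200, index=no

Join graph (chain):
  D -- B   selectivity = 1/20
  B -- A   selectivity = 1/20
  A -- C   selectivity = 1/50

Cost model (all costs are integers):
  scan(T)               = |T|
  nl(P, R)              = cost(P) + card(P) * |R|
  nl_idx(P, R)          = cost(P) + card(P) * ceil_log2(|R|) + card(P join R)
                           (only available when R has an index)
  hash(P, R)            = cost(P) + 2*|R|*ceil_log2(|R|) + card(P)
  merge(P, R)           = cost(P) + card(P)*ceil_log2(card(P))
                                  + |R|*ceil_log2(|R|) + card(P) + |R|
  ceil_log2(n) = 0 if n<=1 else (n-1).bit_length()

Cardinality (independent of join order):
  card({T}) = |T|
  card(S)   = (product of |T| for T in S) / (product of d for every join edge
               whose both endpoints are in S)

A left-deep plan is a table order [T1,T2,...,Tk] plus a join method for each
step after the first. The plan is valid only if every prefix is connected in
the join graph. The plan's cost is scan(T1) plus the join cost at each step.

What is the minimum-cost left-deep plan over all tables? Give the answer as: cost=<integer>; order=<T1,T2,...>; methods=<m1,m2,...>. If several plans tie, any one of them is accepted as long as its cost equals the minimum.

Selinger DP (subsets sized 1..n):
  {D}: scan cost=300, card=300
  {B}: scan cost=400, card=400
  {A}: scan cost=400, card=400
  {C}: scan cost=200, card=200
  {BD}: card=6000; try (D,hash)→6200, (B,merge)→7300, (D,merge)→7400, (B,hash)→7800, (B,nl_idx)→9000, (D,nl_idx)→10000 …(+2); best=6200 via (D,hash)
  {AB}: card=8000; try (B,hash)→8000, (A,hash)→8000, (B,merge)→8400, (A,merge)→8400, (B,nl_idx)→12000, (B,nl)→160400 …(+1); best=8000 via (B,hash)
  {AC}: card=1600; try (C,hash)→4000, (A,merge)→6000, (C,merge)→6200, (A,hash)→7600, (A,nl)→80200, (C,nl)→80400; best=4000 via (C,hash)
  {ABD}: card=120000; try (A,hash)→19400, (D,hash)→21400, (A,merge)→94200, (D,merge)→123000, (D,nl_idx)→200000, (A,nl)→2406200 …(+1); best=19400 via (A,hash)
  {ABC}: card=32000; try (B,hash)→12800, (C,hash)→19200, (B,merge)→27200, (B,nl_idx)→50400, (C,merge)→121800, (B,nl)→644000 …(+1); best=12800 via (B,hash)
  {ABCD}: card=480000; try (D,hash)→50200, (C,hash)→142600, (D,merge)→527800, (D,nl_idx)→780800, (C,merge)→2181200, (D,nl)→9612800 …(+1); best=50200 via (D,hash)

cost=50200; order=A,C,B,D; methods=hash,hash,hash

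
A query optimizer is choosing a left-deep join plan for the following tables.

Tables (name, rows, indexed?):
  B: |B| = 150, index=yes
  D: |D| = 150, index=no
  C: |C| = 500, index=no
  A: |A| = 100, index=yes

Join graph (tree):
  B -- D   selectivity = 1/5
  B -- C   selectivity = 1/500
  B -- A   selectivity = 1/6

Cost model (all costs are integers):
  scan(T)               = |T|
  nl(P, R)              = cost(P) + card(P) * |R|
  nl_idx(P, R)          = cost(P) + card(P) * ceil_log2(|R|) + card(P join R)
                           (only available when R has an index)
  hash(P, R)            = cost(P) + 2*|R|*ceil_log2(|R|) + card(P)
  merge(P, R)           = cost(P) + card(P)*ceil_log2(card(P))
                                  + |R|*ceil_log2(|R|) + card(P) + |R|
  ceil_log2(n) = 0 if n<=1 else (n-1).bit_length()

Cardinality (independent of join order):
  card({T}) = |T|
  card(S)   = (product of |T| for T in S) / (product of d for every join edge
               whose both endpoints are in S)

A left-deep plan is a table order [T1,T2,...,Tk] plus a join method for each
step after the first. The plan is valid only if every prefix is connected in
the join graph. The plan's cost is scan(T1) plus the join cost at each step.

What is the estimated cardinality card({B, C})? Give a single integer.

Tables in S: B(150), C(500)
Edges inside S: B-C(d=500)
numerator = 150 * 500 = 75000
denominator = 500 = 500
card(S) = 75000 / 500 = 150

150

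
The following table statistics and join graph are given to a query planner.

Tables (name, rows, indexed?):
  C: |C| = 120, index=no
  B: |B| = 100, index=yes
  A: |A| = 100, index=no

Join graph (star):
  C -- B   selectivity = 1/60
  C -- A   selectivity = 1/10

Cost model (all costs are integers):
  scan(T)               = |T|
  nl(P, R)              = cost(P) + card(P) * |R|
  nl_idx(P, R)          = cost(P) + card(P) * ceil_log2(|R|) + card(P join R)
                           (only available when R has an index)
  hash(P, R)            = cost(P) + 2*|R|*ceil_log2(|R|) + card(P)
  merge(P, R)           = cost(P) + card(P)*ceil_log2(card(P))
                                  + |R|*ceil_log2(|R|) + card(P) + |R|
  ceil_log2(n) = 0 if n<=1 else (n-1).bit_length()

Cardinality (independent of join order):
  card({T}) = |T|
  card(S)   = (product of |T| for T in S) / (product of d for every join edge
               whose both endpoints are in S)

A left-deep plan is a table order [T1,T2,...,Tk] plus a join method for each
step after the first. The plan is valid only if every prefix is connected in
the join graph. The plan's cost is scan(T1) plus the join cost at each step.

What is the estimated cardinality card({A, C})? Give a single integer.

Tables in S: A(100), C(120)
Edges inside S: C-A(d=10)
numerator = 100 * 120 = 12000
denominator = 10 = 10
card(S) = 12000 / 10 = 1200

1200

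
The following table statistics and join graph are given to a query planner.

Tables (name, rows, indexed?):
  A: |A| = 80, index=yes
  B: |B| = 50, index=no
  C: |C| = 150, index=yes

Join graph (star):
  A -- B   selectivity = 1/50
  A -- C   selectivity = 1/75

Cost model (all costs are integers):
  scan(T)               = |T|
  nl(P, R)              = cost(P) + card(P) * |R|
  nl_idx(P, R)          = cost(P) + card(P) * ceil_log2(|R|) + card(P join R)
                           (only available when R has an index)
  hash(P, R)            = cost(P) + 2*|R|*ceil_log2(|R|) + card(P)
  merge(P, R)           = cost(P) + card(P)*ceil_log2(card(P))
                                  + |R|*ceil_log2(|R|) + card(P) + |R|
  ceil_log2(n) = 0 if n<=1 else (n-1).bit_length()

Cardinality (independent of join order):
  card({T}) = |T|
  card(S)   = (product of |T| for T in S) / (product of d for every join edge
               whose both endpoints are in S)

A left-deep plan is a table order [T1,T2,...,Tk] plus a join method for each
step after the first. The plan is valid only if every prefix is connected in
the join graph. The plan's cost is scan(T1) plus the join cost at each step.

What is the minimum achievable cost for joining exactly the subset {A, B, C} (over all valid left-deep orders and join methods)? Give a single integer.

Selinger DP over subsets of {A,B,C}:
  {A}: scan cost=80, card=80
  {B}: scan cost=50, card=50
  {C}: scan cost=150, card=150
  {AB}: card=80; try (A,nl_idx)→480, (B,hash)→760, (A,merge)→1040, (B,merge)→1070, (A,hash)→1220, (A,nl)→4050 …(+1); best=480 via (A,nl_idx)
  {AC}: card=160; try (C,nl_idx)→880, (A,nl_idx)→1360, (A,hash)→1420, (C,merge)→2070, (A,merge)→2140, (C,hash)→2560 …(+2); best=880 via (C,nl_idx)
  {ABC}: card=160; try (C,nl_idx)→1280, (B,hash)→1640, (C,merge)→2470, (B,merge)→2670, (C,hash)→2960, (B,nl)→8880 …(+1); best=1280 via (C,nl_idx)

1280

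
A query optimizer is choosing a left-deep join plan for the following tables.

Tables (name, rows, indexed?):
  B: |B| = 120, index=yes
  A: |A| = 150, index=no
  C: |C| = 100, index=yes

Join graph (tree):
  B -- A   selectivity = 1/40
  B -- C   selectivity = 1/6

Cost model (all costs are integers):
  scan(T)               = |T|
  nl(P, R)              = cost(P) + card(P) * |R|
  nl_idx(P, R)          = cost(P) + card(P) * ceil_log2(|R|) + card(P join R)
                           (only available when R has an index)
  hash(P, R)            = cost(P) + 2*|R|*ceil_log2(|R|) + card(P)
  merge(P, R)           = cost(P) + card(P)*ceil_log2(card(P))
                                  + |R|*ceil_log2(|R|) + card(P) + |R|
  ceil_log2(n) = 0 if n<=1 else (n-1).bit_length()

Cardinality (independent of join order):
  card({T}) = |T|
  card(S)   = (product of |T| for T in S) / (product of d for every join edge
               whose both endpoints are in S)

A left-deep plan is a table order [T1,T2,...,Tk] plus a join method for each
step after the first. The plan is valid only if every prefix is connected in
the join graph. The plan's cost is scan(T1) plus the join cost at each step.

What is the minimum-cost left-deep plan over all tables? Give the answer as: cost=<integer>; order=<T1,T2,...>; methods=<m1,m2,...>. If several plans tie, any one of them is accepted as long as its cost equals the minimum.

Selinger DP (subsets sized 1..n):
  {B}: scan cost=120, card=120
  {A}: scan cost=150, card=150
  {C}: scan cost=100, card=100
  {AB}: card=450; try (B,nl_idx)→1650, (B,hash)→1980, (A,merge)→2430, (B,merge)→2460, (A,hash)→2640, (A,nl)→18120 …(+1); best=1650 via (B,nl_idx)
  {BC}: card=2000; try (C,hash)→1640, (B,merge)→1860, (C,merge)→1880, (B,hash)→1880, (B,nl_idx)→2800, (C,nl_idx)→2960 …(+2); best=1640 via (C,hash)
  {ABC}: card=7500; try (C,hash)→3500, (A,hash)→6040, (C,merge)→6950, (C,nl_idx)→12300, (A,merge)→26990, (C,nl)→46650 …(+1); best=3500 via (C,hash)

cost=3500; order=A,B,C; methods=nl_idx,hash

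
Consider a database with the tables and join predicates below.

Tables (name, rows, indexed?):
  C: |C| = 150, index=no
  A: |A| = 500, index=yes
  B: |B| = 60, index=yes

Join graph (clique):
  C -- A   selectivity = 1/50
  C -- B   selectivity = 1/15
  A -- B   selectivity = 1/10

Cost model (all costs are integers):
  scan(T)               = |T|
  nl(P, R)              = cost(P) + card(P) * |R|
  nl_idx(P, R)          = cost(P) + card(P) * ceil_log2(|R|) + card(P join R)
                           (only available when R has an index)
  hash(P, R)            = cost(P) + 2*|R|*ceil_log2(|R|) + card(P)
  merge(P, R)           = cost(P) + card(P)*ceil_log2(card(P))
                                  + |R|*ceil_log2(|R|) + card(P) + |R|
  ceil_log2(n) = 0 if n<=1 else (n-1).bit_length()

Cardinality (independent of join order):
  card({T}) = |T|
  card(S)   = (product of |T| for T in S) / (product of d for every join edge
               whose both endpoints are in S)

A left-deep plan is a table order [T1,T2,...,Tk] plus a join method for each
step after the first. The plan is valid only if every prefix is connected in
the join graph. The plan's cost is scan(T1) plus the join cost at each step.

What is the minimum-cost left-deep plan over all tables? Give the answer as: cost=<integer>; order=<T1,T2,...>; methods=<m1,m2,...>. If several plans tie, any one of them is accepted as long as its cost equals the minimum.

cost=5220; order=C,A,B; methods=nl_idx,hash

Selinger DP (subsets sized 1..n):
  {C}: scan cost=150, card=150
  {A}: scan cost=500, card=500
  {B}: scan cost=60, card=60
  {AC}: card=1500; try (A,nl_idx)→3000, (C,hash)→3400, (A,merge)→6500, (C,merge)→6850, (A,hash)→9300, (A,nl)→75150 …(+1); best=3000 via (A,nl_idx)
  {BC}: card=600; try (B,hash)→1020, (B,nl_idx)→1650, (C,merge)→1830, (B,merge)→1920, (C,hash)→2520, (C,nl)→9060 …(+1); best=1020 via (B,hash)
  {AB}: card=3000; try (B,hash)→1720, (A,nl_idx)→3600, (A,merge)→5480, (B,merge)→5920, (B,nl_idx)→6500, (A,hash)→9120 …(+2); best=1720 via (B,hash)
  {ABC}: card=600; try (B,hash)→5220, (A,nl_idx)→7020, (C,hash)→7120, (A,hash)→10620, (B,nl_idx)→12600, (A,merge)→12620 …(+5); best=5220 via (B,hash)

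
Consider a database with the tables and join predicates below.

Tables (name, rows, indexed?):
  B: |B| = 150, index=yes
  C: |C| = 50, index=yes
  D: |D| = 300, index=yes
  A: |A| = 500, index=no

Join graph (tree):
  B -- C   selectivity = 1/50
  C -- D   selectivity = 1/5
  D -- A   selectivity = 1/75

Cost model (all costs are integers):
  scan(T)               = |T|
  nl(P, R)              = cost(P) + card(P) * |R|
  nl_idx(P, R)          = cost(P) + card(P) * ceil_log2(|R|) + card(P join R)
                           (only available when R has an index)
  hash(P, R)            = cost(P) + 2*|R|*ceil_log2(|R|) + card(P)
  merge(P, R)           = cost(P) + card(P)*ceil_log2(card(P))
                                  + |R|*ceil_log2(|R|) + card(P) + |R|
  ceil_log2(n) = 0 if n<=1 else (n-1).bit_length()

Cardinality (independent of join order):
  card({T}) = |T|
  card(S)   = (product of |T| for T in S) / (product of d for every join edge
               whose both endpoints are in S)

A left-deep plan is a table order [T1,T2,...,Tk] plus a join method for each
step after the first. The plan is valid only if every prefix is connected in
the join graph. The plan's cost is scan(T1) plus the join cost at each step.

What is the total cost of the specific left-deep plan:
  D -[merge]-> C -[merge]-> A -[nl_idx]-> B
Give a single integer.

step 1: scan D: cost=300, card=300
step 2: join C via merge
    card(P join C) = 300*50/(5) = 3000
    cost = 300 + 300*9 + 50*6 + 300 + 50 = 3650
step 3: join A via merge
    card(P join A) = 3000*500/(75) = 20000
    cost = 3650 + 3000*12 + 500*9 + 3000 + 500 = 47650
step 4: join B via nl_idx
    card(P join B) = 20000*150/(50) = 60000
    cost = 47650 + 20000*8 + 60000 = 267650

267650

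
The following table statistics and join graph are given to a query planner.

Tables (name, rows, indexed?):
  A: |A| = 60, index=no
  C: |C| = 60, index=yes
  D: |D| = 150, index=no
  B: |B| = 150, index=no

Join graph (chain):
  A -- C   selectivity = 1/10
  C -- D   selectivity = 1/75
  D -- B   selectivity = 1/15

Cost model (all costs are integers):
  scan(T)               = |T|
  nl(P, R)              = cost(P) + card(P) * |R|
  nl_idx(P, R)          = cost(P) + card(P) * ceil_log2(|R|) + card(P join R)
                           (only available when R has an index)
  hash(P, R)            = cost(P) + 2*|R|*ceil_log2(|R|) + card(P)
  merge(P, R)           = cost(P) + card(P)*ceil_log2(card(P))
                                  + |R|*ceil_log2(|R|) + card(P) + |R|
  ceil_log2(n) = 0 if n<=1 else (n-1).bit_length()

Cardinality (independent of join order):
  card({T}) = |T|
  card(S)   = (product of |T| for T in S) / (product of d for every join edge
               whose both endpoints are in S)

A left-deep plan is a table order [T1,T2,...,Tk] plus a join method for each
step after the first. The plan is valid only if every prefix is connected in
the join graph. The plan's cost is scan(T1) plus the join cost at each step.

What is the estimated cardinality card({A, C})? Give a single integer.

360

Tables in S: A(60), C(60)
Edges inside S: A-C(d=10)
numerator = 60 * 60 = 3600
denominator = 10 = 10
card(S) = 3600 / 10 = 360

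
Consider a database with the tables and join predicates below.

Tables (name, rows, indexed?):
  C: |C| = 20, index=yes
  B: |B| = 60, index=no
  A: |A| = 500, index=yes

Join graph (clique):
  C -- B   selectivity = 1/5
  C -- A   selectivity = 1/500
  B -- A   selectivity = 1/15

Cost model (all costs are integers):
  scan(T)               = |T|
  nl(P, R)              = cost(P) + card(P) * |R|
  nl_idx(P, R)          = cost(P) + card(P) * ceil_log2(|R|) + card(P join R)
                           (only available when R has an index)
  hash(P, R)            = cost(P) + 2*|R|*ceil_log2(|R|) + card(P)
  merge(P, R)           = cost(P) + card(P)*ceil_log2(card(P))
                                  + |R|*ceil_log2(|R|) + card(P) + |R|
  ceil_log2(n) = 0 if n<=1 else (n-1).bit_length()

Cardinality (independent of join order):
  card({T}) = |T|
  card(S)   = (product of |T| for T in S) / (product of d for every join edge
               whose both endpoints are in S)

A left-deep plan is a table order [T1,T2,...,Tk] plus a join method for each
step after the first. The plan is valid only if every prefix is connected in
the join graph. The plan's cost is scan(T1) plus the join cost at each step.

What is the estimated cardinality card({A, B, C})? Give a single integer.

Tables in S: A(500), B(60), C(20)
Edges inside S: C-B(d=5), C-A(d=500), B-A(d=15)
numerator = 500 * 60 * 20 = 600000
denominator = 5 * 500 * 15 = 37500
card(S) = 600000 / 37500 = 16

16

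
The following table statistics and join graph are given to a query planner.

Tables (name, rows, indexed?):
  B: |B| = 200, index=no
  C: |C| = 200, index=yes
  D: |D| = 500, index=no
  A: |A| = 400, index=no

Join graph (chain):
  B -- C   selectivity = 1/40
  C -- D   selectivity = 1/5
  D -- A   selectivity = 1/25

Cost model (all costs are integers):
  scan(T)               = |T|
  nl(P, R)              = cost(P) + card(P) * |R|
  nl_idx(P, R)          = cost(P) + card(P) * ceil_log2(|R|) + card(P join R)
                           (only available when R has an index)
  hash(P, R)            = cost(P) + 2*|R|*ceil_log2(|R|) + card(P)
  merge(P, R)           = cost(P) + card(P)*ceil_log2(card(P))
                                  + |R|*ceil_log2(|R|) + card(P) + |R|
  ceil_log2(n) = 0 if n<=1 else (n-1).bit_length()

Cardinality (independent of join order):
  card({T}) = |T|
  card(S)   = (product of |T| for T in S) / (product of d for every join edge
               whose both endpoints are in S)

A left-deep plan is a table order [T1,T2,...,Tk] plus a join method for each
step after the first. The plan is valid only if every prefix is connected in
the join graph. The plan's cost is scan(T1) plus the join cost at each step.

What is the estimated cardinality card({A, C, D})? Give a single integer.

Tables in S: A(400), C(200), D(500)
Edges inside S: C-D(d=5), D-A(d=25)
numerator = 400 * 200 * 500 = 40000000
denominator = 5 * 25 = 125
card(S) = 40000000 / 125 = 320000

320000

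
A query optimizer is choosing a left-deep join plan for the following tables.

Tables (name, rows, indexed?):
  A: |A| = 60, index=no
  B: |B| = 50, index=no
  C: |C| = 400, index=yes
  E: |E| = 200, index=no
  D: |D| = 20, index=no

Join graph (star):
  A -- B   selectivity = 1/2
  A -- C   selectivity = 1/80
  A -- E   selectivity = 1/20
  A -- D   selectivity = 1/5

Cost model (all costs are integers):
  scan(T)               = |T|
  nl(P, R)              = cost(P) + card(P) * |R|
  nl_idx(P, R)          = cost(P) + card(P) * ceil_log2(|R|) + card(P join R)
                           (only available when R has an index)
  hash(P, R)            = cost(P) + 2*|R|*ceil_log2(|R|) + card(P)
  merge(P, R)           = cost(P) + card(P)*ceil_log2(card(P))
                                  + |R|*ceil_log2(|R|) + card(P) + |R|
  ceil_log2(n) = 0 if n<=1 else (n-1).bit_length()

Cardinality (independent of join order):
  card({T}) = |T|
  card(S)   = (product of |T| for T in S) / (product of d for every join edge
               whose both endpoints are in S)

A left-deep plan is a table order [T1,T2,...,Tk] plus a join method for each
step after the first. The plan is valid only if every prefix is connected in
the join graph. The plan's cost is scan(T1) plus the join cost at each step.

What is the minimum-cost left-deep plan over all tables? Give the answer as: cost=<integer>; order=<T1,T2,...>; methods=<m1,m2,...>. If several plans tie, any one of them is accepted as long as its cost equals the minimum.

cost=18400; order=A,C,D,E,B; methods=nl_idx,hash,hash,hash

Selinger DP (subsets sized 1..n):
  {A}: scan cost=60, card=60
  {B}: scan cost=50, card=50
  {C}: scan cost=400, card=400
  {E}: scan cost=200, card=200
  {D}: scan cost=20, card=20
  {AB}: card=1500; try (B,hash)→720, (A,hash)→820, (A,merge)→820, (B,merge)→830, (A,nl)→3050, (B,nl)→3060; best=720 via (B,hash)
  {AC}: card=300; try (C,nl_idx)→900, (A,hash)→1520, (C,merge)→4480, (A,merge)→4820, (C,hash)→7320, (C,nl)→24060 …(+1); best=900 via (C,nl_idx)
  {AE}: card=600; try (A,hash)→1120, (E,merge)→2280, (A,merge)→2420, (E,hash)→3320, (E,nl)→12060, (A,nl)→12200; best=1120 via (A,hash)
  {AD}: card=240; try (D,hash)→320, (A,merge)→560, (D,merge)→600, (A,hash)→760, (A,nl)→1220, (D,nl)→1260; best=320 via (D,hash)
  {ABC}: card=7500; try (B,hash)→1800, (B,merge)→4250, (C,hash)→9420, (B,nl)→15900, (C,nl_idx)→21720, (C,merge)→22720 …(+1); best=1800 via (B,hash)
  {ABE}: card=15000; try (B,hash)→2320, (E,hash)→5420, (B,merge)→8070, (E,merge)→20520, (B,nl)→31120, (E,nl)→300720; best=2320 via (B,hash)
  {ABD}: card=6000; try (B,hash)→1160, (D,hash)→2420, (B,merge)→2830, (B,nl)→12320, (D,merge)→18840, (D,nl)→30720; best=1160 via (B,hash)
  {ACE}: card=3000; try (E,hash)→4400, (E,merge)→5700, (C,hash)→8920, (C,nl_idx)→9520, (C,merge)→11720, (E,nl)→60900 …(+1); best=4400 via (E,hash)
  {ACD}: card=1200; try (D,hash)→1400, (C,nl_idx)→3680, (D,merge)→4020, (C,merge)→6480, (D,nl)→6900, (C,hash)→7760 …(+1); best=1400 via (D,hash)
  {ADE}: card=2400; try (D,hash)→1920, (E,hash)→3760, (E,merge)→4280, (D,merge)→7840, (D,nl)→13120, (E,nl)→48320; best=1920 via (D,hash)
  {ABCE}: card=75000; try (B,hash)→8000, (E,hash)→12500, (C,hash)→24520, (B,merge)→43750, (E,merge)→108600, (B,nl)→154400 …(+4); best=8000 via (B,hash)
  {ABCD}: card=30000; try (B,hash)→3200, (D,hash)→9500, (C,hash)→14360, (B,merge)→16150, (B,nl)→61400, (C,nl_idx)→85160 …(+4); best=3200 via (B,hash)
  {ABDE}: card=60000; try (B,hash)→4920, (E,hash)→10360, (D,hash)→17520, (B,merge)→33470, (E,merge)→86960, (B,nl)→121920 …(+3); best=4920 via (B,hash)
  {ACDE}: card=12000; try (E,hash)→5800, (D,hash)→7600, (C,hash)→11520, (E,merge)→17600, (C,nl_idx)→35520, (C,merge)→37120 …(+4); best=5800 via (E,hash)
  {ABCDE}: card=300000; try (B,hash)→18400, (E,hash)→36400, (C,hash)→72120, (D,hash)→83200, (B,merge)→186150, (E,merge)→485000 …(+7); best=18400 via (B,hash)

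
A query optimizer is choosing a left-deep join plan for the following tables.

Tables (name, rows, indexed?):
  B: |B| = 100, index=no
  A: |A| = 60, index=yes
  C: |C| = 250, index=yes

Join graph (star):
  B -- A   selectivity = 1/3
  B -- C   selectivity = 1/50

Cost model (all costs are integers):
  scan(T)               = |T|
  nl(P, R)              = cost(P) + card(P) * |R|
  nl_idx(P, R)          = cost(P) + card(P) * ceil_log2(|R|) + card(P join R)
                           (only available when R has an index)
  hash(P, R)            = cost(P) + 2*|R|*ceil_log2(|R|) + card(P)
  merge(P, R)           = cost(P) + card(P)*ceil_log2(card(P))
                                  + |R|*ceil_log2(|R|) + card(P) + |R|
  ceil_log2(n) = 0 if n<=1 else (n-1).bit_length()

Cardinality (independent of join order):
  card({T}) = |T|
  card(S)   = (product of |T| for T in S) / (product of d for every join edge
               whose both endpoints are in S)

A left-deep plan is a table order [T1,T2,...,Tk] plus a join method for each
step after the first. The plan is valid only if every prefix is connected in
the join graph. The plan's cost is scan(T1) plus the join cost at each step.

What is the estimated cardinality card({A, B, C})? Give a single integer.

10000

Tables in S: A(60), B(100), C(250)
Edges inside S: B-A(d=3), B-C(d=50)
numerator = 60 * 100 * 250 = 1500000
denominator = 3 * 50 = 150
card(S) = 1500000 / 150 = 10000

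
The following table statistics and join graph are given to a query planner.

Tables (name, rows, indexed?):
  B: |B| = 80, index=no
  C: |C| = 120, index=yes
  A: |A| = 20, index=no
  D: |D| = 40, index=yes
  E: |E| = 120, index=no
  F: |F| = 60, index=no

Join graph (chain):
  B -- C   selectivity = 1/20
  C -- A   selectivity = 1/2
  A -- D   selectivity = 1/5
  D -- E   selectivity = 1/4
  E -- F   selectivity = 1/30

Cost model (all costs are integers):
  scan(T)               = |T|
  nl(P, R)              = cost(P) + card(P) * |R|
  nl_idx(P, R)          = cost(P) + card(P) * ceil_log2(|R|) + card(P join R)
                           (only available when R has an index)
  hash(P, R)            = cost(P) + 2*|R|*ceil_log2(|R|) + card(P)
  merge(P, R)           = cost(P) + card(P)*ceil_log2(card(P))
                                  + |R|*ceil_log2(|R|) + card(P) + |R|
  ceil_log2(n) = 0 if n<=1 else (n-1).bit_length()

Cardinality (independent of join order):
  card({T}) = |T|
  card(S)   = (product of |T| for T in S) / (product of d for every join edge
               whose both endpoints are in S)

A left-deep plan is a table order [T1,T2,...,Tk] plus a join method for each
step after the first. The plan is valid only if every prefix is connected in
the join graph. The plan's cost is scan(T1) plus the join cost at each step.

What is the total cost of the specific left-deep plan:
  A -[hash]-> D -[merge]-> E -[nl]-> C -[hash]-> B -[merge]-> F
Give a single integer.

step 1: scan A: cost=20, card=20
step 2: join D via hash
    card(P join D) = 20*40/(5) = 160
    cost = 20 + 2*40*6 + 20 = 520
step 3: join E via merge
    card(P join E) = 160*120/(4) = 4800
    cost = 520 + 160*8 + 120*7 + 160 + 120 = 2920
step 4: join C via nl
    card(P join C) = 4800*120/(2) = 288000
    cost = 2920 + 4800*120 = 578920
step 5: join B via hash
    card(P join B) = 288000*80/(20) = 1152000
    cost = 578920 + 2*80*7 + 288000 = 868040
step 6: join F via merge
    card(P join F) = 1152000*60/(30) = 2304000
    cost = 868040 + 1152000*21 + 60*6 + 1152000 + 60 = 26212460

26212460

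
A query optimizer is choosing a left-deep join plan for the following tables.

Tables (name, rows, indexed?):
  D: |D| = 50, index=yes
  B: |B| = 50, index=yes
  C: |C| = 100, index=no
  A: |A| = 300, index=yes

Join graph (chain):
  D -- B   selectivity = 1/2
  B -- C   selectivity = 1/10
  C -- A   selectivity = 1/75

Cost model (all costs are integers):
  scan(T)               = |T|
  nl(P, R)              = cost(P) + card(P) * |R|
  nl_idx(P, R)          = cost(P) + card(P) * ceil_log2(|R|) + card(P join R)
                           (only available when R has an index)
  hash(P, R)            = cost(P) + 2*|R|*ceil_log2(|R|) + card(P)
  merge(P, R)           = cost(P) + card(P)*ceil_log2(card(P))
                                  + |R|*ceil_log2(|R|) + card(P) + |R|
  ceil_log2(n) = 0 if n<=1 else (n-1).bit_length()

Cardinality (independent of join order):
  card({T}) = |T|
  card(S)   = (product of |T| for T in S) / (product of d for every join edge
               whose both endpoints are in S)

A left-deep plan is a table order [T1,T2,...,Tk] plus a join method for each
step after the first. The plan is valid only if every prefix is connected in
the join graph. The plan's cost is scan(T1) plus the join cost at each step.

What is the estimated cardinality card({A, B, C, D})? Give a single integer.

50000

Tables in S: A(300), B(50), C(100), D(50)
Edges inside S: D-B(d=2), B-C(d=10), C-A(d=75)
numerator = 300 * 50 * 100 * 50 = 75000000
denominator = 2 * 10 * 75 = 1500
card(S) = 75000000 / 1500 = 50000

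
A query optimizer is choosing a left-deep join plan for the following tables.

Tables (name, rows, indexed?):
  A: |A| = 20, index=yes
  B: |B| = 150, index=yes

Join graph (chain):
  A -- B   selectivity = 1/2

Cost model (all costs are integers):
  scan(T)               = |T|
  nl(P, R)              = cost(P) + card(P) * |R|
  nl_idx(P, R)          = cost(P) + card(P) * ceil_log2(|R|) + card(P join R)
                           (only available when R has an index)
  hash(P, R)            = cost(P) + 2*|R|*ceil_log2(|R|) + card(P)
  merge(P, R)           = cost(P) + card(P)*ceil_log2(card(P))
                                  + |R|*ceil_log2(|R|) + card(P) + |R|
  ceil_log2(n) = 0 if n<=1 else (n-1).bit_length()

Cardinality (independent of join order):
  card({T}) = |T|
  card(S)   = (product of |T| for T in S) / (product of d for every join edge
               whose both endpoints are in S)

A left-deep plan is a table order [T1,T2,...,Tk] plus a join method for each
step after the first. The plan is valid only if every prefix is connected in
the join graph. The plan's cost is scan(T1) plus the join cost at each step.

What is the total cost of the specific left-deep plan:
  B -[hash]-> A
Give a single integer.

step 1: scan B: cost=150, card=150
step 2: join A via hash
    card(P join A) = 150*20/(2) = 1500
    cost = 150 + 2*20*5 + 150 = 500

500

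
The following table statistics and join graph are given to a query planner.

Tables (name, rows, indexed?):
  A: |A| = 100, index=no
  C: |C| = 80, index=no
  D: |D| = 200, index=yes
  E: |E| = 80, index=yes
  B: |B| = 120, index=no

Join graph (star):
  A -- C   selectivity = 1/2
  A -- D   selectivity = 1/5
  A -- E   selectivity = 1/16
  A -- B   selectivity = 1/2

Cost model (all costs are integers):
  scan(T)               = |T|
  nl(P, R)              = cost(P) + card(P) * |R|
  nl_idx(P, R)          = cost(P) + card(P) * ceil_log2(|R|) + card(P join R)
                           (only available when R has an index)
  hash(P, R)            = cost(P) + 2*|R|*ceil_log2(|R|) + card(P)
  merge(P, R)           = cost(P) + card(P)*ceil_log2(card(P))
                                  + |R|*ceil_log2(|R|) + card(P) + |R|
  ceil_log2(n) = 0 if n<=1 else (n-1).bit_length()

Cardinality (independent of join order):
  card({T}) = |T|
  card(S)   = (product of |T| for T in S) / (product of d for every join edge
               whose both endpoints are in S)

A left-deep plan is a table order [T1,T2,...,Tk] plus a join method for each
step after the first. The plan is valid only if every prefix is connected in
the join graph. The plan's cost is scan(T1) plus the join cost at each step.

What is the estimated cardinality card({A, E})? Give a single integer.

500

Tables in S: A(100), E(80)
Edges inside S: A-E(d=16)
numerator = 100 * 80 = 8000
denominator = 16 = 16
card(S) = 8000 / 16 = 500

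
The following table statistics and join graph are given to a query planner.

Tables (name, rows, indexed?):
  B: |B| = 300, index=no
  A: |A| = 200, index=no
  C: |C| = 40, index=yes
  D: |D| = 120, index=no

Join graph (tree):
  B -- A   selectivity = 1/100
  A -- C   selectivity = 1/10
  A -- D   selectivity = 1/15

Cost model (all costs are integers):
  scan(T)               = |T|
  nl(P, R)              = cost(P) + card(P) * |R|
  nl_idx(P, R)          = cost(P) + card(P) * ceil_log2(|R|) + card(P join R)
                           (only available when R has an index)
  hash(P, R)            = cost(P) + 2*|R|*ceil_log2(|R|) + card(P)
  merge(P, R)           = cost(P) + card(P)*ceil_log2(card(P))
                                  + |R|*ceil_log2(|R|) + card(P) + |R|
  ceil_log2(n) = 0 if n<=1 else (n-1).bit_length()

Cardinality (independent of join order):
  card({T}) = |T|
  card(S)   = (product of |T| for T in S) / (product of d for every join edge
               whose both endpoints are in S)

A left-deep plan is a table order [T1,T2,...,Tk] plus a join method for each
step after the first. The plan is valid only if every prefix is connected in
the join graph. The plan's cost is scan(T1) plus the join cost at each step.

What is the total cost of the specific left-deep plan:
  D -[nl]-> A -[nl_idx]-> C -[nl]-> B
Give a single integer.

step 1: scan D: cost=120, card=120
step 2: join A via nl
    card(P join A) = 120*200/(15) = 1600
    cost = 120 + 120*200 = 24120
step 3: join C via nl_idx
    card(P join C) = 1600*40/(10) = 6400
    cost = 24120 + 1600*6 + 6400 = 40120
step 4: join B via nl
    card(P join B) = 6400*300/(100) = 19200
    cost = 40120 + 6400*300 = 1960120

1960120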